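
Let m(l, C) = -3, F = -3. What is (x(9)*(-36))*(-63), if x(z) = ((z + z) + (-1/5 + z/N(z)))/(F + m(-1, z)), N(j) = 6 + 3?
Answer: -35532/5 ≈ -7106.4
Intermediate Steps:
N(j) = 9
x(z) = 1/30 - 19*z/54 (x(z) = ((z + z) + (-1/5 + z/9))/(-3 - 3) = (2*z + (-1*⅕ + z*(⅑)))/(-6) = (2*z + (-⅕ + z/9))*(-⅙) = (-⅕ + 19*z/9)*(-⅙) = 1/30 - 19*z/54)
(x(9)*(-36))*(-63) = ((1/30 - 19/54*9)*(-36))*(-63) = ((1/30 - 19/6)*(-36))*(-63) = -47/15*(-36)*(-63) = (564/5)*(-63) = -35532/5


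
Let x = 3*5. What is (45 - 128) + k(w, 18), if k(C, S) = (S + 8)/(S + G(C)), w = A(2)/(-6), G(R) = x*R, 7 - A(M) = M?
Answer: -861/11 ≈ -78.273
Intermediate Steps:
A(M) = 7 - M
x = 15
G(R) = 15*R
w = -5/6 (w = (7 - 1*2)/(-6) = (7 - 2)*(-1/6) = 5*(-1/6) = -5/6 ≈ -0.83333)
k(C, S) = (8 + S)/(S + 15*C) (k(C, S) = (S + 8)/(S + 15*C) = (8 + S)/(S + 15*C))
(45 - 128) + k(w, 18) = (45 - 128) + (8 + 18)/(18 + 15*(-5/6)) = -83 + 26/(18 - 25/2) = -83 + 26/(11/2) = -83 + (2/11)*26 = -83 + 52/11 = -861/11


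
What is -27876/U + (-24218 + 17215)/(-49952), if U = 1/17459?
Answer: -24310993212965/49952 ≈ -4.8669e+8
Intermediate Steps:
U = 1/17459 ≈ 5.7277e-5
-27876/U + (-24218 + 17215)/(-49952) = -27876/1/17459 + (-24218 + 17215)/(-49952) = -27876*17459 - 7003*(-1/49952) = -486687084 + 7003/49952 = -24310993212965/49952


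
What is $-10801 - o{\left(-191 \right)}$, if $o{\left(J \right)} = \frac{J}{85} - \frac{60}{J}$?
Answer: $- \frac{175322854}{16235} \approx -10799.0$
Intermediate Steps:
$o{\left(J \right)} = - \frac{60}{J} + \frac{J}{85}$ ($o{\left(J \right)} = J \frac{1}{85} - \frac{60}{J} = \frac{J}{85} - \frac{60}{J} = - \frac{60}{J} + \frac{J}{85}$)
$-10801 - o{\left(-191 \right)} = -10801 - \left(- \frac{60}{-191} + \frac{1}{85} \left(-191\right)\right) = -10801 - \left(\left(-60\right) \left(- \frac{1}{191}\right) - \frac{191}{85}\right) = -10801 - \left(\frac{60}{191} - \frac{191}{85}\right) = -10801 - - \frac{31381}{16235} = -10801 + \frac{31381}{16235} = - \frac{175322854}{16235}$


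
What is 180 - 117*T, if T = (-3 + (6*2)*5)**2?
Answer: -379953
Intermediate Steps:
T = 3249 (T = (-3 + 12*5)**2 = (-3 + 60)**2 = 57**2 = 3249)
180 - 117*T = 180 - 117*3249 = 180 - 380133 = -379953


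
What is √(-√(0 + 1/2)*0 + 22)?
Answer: √22 ≈ 4.6904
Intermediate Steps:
√(-√(0 + 1/2)*0 + 22) = √(-√(0 + ½)*0 + 22) = √(-√(½)*0 + 22) = √(-√2/2*0 + 22) = √(0 + 22) = √22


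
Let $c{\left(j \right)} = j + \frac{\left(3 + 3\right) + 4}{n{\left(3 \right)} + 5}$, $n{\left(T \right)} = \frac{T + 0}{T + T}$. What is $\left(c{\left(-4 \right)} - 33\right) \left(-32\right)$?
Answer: $\frac{12384}{11} \approx 1125.8$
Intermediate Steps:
$n{\left(T \right)} = \frac{1}{2}$ ($n{\left(T \right)} = \frac{T}{2 T} = T \frac{1}{2 T} = \frac{1}{2}$)
$c{\left(j \right)} = \frac{20}{11} + j$ ($c{\left(j \right)} = j + \frac{\left(3 + 3\right) + 4}{\frac{1}{2} + 5} = j + \frac{6 + 4}{\frac{11}{2}} = j + 10 \cdot \frac{2}{11} = j + \frac{20}{11} = \frac{20}{11} + j$)
$\left(c{\left(-4 \right)} - 33\right) \left(-32\right) = \left(\left(\frac{20}{11} - 4\right) - 33\right) \left(-32\right) = \left(- \frac{24}{11} - 33\right) \left(-32\right) = \left(- \frac{387}{11}\right) \left(-32\right) = \frac{12384}{11}$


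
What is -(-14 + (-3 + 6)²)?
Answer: 5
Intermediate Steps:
-(-14 + (-3 + 6)²) = -(-14 + 3²) = -(-14 + 9) = -1*(-5) = 5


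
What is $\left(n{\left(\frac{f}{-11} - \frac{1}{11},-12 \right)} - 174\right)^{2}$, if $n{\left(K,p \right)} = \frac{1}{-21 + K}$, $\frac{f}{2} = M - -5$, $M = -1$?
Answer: $\frac{1744816441}{57600} \approx 30292.0$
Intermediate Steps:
$f = 8$ ($f = 2 \left(-1 - -5\right) = 2 \left(-1 + 5\right) = 2 \cdot 4 = 8$)
$\left(n{\left(\frac{f}{-11} - \frac{1}{11},-12 \right)} - 174\right)^{2} = \left(\frac{1}{-21 + \left(\frac{8}{-11} - \frac{1}{11}\right)} - 174\right)^{2} = \left(\frac{1}{-21 + \left(8 \left(- \frac{1}{11}\right) - \frac{1}{11}\right)} - 174\right)^{2} = \left(\frac{1}{-21 - \frac{9}{11}} - 174\right)^{2} = \left(\frac{1}{- \frac{240}{11}} - 174\right)^{2} = \left(- \frac{11}{240} - 174\right)^{2} = \left(- \frac{41771}{240}\right)^{2} = \frac{1744816441}{57600}$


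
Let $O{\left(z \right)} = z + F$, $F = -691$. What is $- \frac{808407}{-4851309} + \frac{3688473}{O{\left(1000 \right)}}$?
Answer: $\frac{1988241339880}{166561609} \approx 11937.0$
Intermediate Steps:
$O{\left(z \right)} = -691 + z$ ($O{\left(z \right)} = z - 691 = -691 + z$)
$- \frac{808407}{-4851309} + \frac{3688473}{O{\left(1000 \right)}} = - \frac{808407}{-4851309} + \frac{3688473}{-691 + 1000} = \left(-808407\right) \left(- \frac{1}{4851309}\right) + \frac{3688473}{309} = \frac{269469}{1617103} + 3688473 \cdot \frac{1}{309} = \frac{269469}{1617103} + \frac{1229491}{103} = \frac{1988241339880}{166561609}$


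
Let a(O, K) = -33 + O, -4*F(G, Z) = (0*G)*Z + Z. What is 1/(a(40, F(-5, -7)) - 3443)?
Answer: -1/3436 ≈ -0.00029104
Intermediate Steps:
F(G, Z) = -Z/4 (F(G, Z) = -((0*G)*Z + Z)/4 = -(0*Z + Z)/4 = -(0 + Z)/4 = -Z/4)
1/(a(40, F(-5, -7)) - 3443) = 1/((-33 + 40) - 3443) = 1/(7 - 3443) = 1/(-3436) = -1/3436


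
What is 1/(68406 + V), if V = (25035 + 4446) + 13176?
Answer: 1/111063 ≈ 9.0039e-6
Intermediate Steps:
V = 42657 (V = 29481 + 13176 = 42657)
1/(68406 + V) = 1/(68406 + 42657) = 1/111063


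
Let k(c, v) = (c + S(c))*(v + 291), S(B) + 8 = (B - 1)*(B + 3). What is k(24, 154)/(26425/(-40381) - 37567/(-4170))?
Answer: 47732322688050/1406800777 ≈ 33930.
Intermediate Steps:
S(B) = -8 + (-1 + B)*(3 + B) (S(B) = -8 + (B - 1)*(B + 3) = -8 + (-1 + B)*(3 + B))
k(c, v) = (291 + v)*(-11 + c² + 3*c) (k(c, v) = (c + (-11 + c² + 2*c))*(v + 291) = (-11 + c² + 3*c)*(291 + v) = (291 + v)*(-11 + c² + 3*c))
k(24, 154)/(26425/(-40381) - 37567/(-4170)) = (-3201 + 291*24² + 873*24 + 24*154 + 154*(-11 + 24² + 2*24))/(26425/(-40381) - 37567/(-4170)) = (-3201 + 291*576 + 20952 + 3696 + 154*(-11 + 576 + 48))/(26425*(-1/40381) - 37567*(-1/4170)) = (-3201 + 167616 + 20952 + 3696 + 154*613)/(-26425/40381 + 37567/4170) = (-3201 + 167616 + 20952 + 3696 + 94402)/(1406800777/168388770) = 283465*(168388770/1406800777) = 47732322688050/1406800777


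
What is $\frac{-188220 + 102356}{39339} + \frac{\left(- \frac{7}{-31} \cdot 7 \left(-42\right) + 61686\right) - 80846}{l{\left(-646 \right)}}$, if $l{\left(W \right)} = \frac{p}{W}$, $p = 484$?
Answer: $\frac{122139625439}{4760019} \approx 25659.0$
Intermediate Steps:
$l{\left(W \right)} = \frac{484}{W}$
$\frac{-188220 + 102356}{39339} + \frac{\left(- \frac{7}{-31} \cdot 7 \left(-42\right) + 61686\right) - 80846}{l{\left(-646 \right)}} = \frac{-188220 + 102356}{39339} + \frac{\left(- \frac{7}{-31} \cdot 7 \left(-42\right) + 61686\right) - 80846}{484 \frac{1}{-646}} = \left(-85864\right) \frac{1}{39339} + \frac{\left(\left(-7\right) \left(- \frac{1}{31}\right) 7 \left(-42\right) + 61686\right) - 80846}{484 \left(- \frac{1}{646}\right)} = - \frac{85864}{39339} + \frac{\left(\frac{7}{31} \cdot 7 \left(-42\right) + 61686\right) - 80846}{- \frac{242}{323}} = - \frac{85864}{39339} + \left(\left(\frac{49}{31} \left(-42\right) + 61686\right) - 80846\right) \left(- \frac{323}{242}\right) = - \frac{85864}{39339} + \left(\left(- \frac{2058}{31} + 61686\right) - 80846\right) \left(- \frac{323}{242}\right) = - \frac{85864}{39339} + \left(\frac{1910208}{31} - 80846\right) \left(- \frac{323}{242}\right) = - \frac{85864}{39339} - - \frac{96256907}{3751} = - \frac{85864}{39339} + \frac{96256907}{3751} = \frac{122139625439}{4760019}$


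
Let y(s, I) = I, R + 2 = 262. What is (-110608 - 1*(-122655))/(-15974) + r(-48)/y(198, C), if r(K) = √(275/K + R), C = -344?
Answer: -1721/2282 - √36615/4128 ≈ -0.80052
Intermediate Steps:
R = 260 (R = -2 + 262 = 260)
r(K) = √(260 + 275/K) (r(K) = √(275/K + 260) = √(260 + 275/K))
(-110608 - 1*(-122655))/(-15974) + r(-48)/y(198, C) = (-110608 - 1*(-122655))/(-15974) + √(260 + 275/(-48))/(-344) = (-110608 + 122655)*(-1/15974) + √(260 + 275*(-1/48))*(-1/344) = 12047*(-1/15974) + √(260 - 275/48)*(-1/344) = -1721/2282 + √(12205/48)*(-1/344) = -1721/2282 + (√36615/12)*(-1/344) = -1721/2282 - √36615/4128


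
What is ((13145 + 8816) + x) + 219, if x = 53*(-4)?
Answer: 21968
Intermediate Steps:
x = -212
((13145 + 8816) + x) + 219 = ((13145 + 8816) - 212) + 219 = (21961 - 212) + 219 = 21749 + 219 = 21968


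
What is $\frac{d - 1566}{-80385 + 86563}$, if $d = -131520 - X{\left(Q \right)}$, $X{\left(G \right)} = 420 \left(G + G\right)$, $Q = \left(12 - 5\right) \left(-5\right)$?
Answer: $- \frac{51843}{3089} \approx -16.783$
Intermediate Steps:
$Q = -35$ ($Q = 7 \left(-5\right) = -35$)
$X{\left(G \right)} = 840 G$ ($X{\left(G \right)} = 420 \cdot 2 G = 840 G$)
$d = -102120$ ($d = -131520 - 840 \left(-35\right) = -131520 - -29400 = -131520 + 29400 = -102120$)
$\frac{d - 1566}{-80385 + 86563} = \frac{-102120 - 1566}{-80385 + 86563} = \frac{-102120 - 1566}{6178} = \left(-103686\right) \frac{1}{6178} = - \frac{51843}{3089}$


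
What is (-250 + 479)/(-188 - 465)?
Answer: -229/653 ≈ -0.35069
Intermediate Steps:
(-250 + 479)/(-188 - 465) = 229/(-653) = 229*(-1/653) = -229/653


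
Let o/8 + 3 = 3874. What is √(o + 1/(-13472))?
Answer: 3*√39031461510/3368 ≈ 175.98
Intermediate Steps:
o = 30968 (o = -24 + 8*3874 = -24 + 30992 = 30968)
√(o + 1/(-13472)) = √(30968 + 1/(-13472)) = √(30968 - 1/13472) = √(417200895/13472) = 3*√39031461510/3368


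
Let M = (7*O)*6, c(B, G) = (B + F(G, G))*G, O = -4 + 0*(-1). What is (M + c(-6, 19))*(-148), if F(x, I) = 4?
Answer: 30488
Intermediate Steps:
O = -4 (O = -4 + 0 = -4)
c(B, G) = G*(4 + B) (c(B, G) = (B + 4)*G = (4 + B)*G = G*(4 + B))
M = -168 (M = (7*(-4))*6 = -28*6 = -168)
(M + c(-6, 19))*(-148) = (-168 + 19*(4 - 6))*(-148) = (-168 + 19*(-2))*(-148) = (-168 - 38)*(-148) = -206*(-148) = 30488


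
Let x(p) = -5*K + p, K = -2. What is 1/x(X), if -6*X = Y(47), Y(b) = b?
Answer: 6/13 ≈ 0.46154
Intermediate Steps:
X = -47/6 (X = -1/6*47 = -47/6 ≈ -7.8333)
x(p) = 10 + p (x(p) = -5*(-2) + p = 10 + p)
1/x(X) = 1/(10 - 47/6) = 1/(13/6) = 6/13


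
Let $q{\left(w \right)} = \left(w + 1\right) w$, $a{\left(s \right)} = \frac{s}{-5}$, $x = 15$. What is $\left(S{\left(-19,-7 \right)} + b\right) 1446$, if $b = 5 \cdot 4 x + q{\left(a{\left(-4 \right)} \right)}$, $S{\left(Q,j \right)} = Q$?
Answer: $\frac{10210206}{25} \approx 4.0841 \cdot 10^{5}$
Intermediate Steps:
$a{\left(s \right)} = - \frac{s}{5}$ ($a{\left(s \right)} = s \left(- \frac{1}{5}\right) = - \frac{s}{5}$)
$q{\left(w \right)} = w \left(1 + w\right)$ ($q{\left(w \right)} = \left(1 + w\right) w = w \left(1 + w\right)$)
$b = \frac{7536}{25}$ ($b = 5 \cdot 4 \cdot 15 + \left(- \frac{1}{5}\right) \left(-4\right) \left(1 - - \frac{4}{5}\right) = 20 \cdot 15 + \frac{4 \left(1 + \frac{4}{5}\right)}{5} = 300 + \frac{4}{5} \cdot \frac{9}{5} = 300 + \frac{36}{25} = \frac{7536}{25} \approx 301.44$)
$\left(S{\left(-19,-7 \right)} + b\right) 1446 = \left(-19 + \frac{7536}{25}\right) 1446 = \frac{7061}{25} \cdot 1446 = \frac{10210206}{25}$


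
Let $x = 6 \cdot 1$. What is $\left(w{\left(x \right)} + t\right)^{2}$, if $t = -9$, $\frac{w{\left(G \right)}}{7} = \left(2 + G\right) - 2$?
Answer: $1089$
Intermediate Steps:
$x = 6$
$w{\left(G \right)} = 7 G$ ($w{\left(G \right)} = 7 \left(\left(2 + G\right) - 2\right) = 7 G$)
$\left(w{\left(x \right)} + t\right)^{2} = \left(7 \cdot 6 - 9\right)^{2} = \left(42 - 9\right)^{2} = 33^{2} = 1089$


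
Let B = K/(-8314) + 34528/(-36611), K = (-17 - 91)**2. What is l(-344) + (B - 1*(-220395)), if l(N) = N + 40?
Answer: 33495716357109/152191927 ≈ 2.2009e+5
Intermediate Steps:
l(N) = 40 + N
K = 11664 (K = (-108)**2 = 11664)
B = -357048248/152191927 (B = 11664/(-8314) + 34528/(-36611) = 11664*(-1/8314) + 34528*(-1/36611) = -5832/4157 - 34528/36611 = -357048248/152191927 ≈ -2.3460)
l(-344) + (B - 1*(-220395)) = (40 - 344) + (-357048248/152191927 - 1*(-220395)) = -304 + (-357048248/152191927 + 220395) = -304 + 33541982702917/152191927 = 33495716357109/152191927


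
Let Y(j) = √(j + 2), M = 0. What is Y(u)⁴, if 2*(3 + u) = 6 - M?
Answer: 4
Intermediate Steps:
u = 0 (u = -3 + (6 - 1*0)/2 = -3 + (6 + 0)/2 = -3 + (½)*6 = -3 + 3 = 0)
Y(j) = √(2 + j)
Y(u)⁴ = (√(2 + 0))⁴ = (√2)⁴ = 4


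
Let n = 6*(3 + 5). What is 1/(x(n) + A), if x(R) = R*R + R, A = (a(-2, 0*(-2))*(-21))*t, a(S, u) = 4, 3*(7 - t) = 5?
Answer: 1/1904 ≈ 0.00052521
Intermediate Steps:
t = 16/3 (t = 7 - ⅓*5 = 7 - 5/3 = 16/3 ≈ 5.3333)
A = -448 (A = (4*(-21))*(16/3) = -84*16/3 = -448)
n = 48 (n = 6*8 = 48)
x(R) = R + R² (x(R) = R² + R = R + R²)
1/(x(n) + A) = 1/(48*(1 + 48) - 448) = 1/(48*49 - 448) = 1/(2352 - 448) = 1/1904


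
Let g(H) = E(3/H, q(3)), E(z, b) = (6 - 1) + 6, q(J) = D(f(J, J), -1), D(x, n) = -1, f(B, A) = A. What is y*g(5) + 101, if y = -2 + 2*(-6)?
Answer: -53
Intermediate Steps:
y = -14 (y = -2 - 12 = -14)
q(J) = -1
E(z, b) = 11 (E(z, b) = 5 + 6 = 11)
g(H) = 11
y*g(5) + 101 = -14*11 + 101 = -154 + 101 = -53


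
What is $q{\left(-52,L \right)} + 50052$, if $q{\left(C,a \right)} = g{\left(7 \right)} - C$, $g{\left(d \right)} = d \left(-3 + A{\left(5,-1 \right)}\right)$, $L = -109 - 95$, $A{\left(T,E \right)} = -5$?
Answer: $50048$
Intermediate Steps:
$L = -204$ ($L = -109 - 95 = -204$)
$g{\left(d \right)} = - 8 d$ ($g{\left(d \right)} = d \left(-3 - 5\right) = d \left(-8\right) = - 8 d$)
$q{\left(C,a \right)} = -56 - C$ ($q{\left(C,a \right)} = \left(-8\right) 7 - C = -56 - C$)
$q{\left(-52,L \right)} + 50052 = \left(-56 - -52\right) + 50052 = \left(-56 + 52\right) + 50052 = -4 + 50052 = 50048$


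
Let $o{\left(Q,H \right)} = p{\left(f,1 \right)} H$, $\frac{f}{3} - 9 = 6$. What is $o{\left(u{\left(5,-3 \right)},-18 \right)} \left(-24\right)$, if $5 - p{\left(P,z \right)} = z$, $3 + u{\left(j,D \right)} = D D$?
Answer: $1728$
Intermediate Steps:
$f = 45$ ($f = 27 + 3 \cdot 6 = 27 + 18 = 45$)
$u{\left(j,D \right)} = -3 + D^{2}$ ($u{\left(j,D \right)} = -3 + D D = -3 + D^{2}$)
$p{\left(P,z \right)} = 5 - z$
$o{\left(Q,H \right)} = 4 H$ ($o{\left(Q,H \right)} = \left(5 - 1\right) H = 4 H$)
$o{\left(u{\left(5,-3 \right)},-18 \right)} \left(-24\right) = 4 \left(-18\right) \left(-24\right) = \left(-72\right) \left(-24\right) = 1728$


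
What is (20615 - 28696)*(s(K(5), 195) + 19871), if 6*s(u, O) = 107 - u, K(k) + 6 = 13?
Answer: -482136703/3 ≈ -1.6071e+8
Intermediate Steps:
K(k) = 7 (K(k) = -6 + 13 = 7)
s(u, O) = 107/6 - u/6 (s(u, O) = (107 - u)/6 = 107/6 - u/6)
(20615 - 28696)*(s(K(5), 195) + 19871) = (20615 - 28696)*((107/6 - ⅙*7) + 19871) = -8081*((107/6 - 7/6) + 19871) = -8081*(50/3 + 19871) = -8081*59663/3 = -482136703/3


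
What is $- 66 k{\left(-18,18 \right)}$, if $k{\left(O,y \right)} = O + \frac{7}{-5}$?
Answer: $\frac{6402}{5} \approx 1280.4$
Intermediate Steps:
$k{\left(O,y \right)} = - \frac{7}{5} + O$ ($k{\left(O,y \right)} = O + 7 \left(- \frac{1}{5}\right) = O - \frac{7}{5} = - \frac{7}{5} + O$)
$- 66 k{\left(-18,18 \right)} = - 66 \left(- \frac{7}{5} - 18\right) = - \frac{66 \left(-97\right)}{5} = \left(-1\right) \left(- \frac{6402}{5}\right) = \frac{6402}{5}$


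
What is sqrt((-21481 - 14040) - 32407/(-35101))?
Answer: 3*I*sqrt(4862620366846)/35101 ≈ 188.47*I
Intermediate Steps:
sqrt((-21481 - 14040) - 32407/(-35101)) = sqrt(-35521 - 32407*(-1/35101)) = sqrt(-35521 + 32407/35101) = sqrt(-1246790214/35101) = 3*I*sqrt(4862620366846)/35101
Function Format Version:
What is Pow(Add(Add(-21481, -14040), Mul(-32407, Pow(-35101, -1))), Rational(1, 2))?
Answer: Mul(Rational(3, 35101), I, Pow(4862620366846, Rational(1, 2))) ≈ Mul(188.47, I)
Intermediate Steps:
Pow(Add(Add(-21481, -14040), Mul(-32407, Pow(-35101, -1))), Rational(1, 2)) = Pow(Add(-35521, Mul(-32407, Rational(-1, 35101))), Rational(1, 2)) = Pow(Add(-35521, Rational(32407, 35101)), Rational(1, 2)) = Pow(Rational(-1246790214, 35101), Rational(1, 2)) = Mul(Rational(3, 35101), I, Pow(4862620366846, Rational(1, 2)))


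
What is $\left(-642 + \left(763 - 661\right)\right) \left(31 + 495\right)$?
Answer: $-284040$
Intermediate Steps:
$\left(-642 + \left(763 - 661\right)\right) \left(31 + 495\right) = \left(-642 + \left(763 - 661\right)\right) 526 = \left(-642 + 102\right) 526 = \left(-540\right) 526 = -284040$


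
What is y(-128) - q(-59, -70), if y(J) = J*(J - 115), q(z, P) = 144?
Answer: 30960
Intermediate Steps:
y(J) = J*(-115 + J)
y(-128) - q(-59, -70) = -128*(-115 - 128) - 1*144 = -128*(-243) - 144 = 31104 - 144 = 30960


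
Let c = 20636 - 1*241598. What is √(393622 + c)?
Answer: 2*√43165 ≈ 415.52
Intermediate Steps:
c = -220962 (c = 20636 - 241598 = -220962)
√(393622 + c) = √(393622 - 220962) = √172660 = 2*√43165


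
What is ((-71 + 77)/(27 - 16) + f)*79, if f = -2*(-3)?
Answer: 5688/11 ≈ 517.09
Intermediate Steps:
f = 6
((-71 + 77)/(27 - 16) + f)*79 = ((-71 + 77)/(27 - 16) + 6)*79 = (6/11 + 6)*79 = (72/11)*79 = 5688/11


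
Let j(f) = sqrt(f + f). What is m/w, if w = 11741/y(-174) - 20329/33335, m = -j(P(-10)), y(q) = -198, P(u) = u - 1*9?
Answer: 6600330*I*sqrt(38)/395411377 ≈ 0.1029*I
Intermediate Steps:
P(u) = -9 + u (P(u) = u - 9 = -9 + u)
j(f) = sqrt(2)*sqrt(f) (j(f) = sqrt(2*f) = sqrt(2)*sqrt(f))
m = -I*sqrt(38) (m = -sqrt(2)*sqrt(-9 - 10) = -sqrt(2)*sqrt(-19) = -sqrt(2)*I*sqrt(19) = -I*sqrt(38) ≈ -6.1644*I)
w = -395411377/6600330 (w = 11741/(-198) - 20329/33335 = 11741*(-1/198) - 20329*1/33335 = -11741/198 - 20329/33335 = -395411377/6600330 ≈ -59.908)
m/w = (-I*sqrt(38))/(-395411377/6600330) = -I*sqrt(38)*(-6600330/395411377) = 6600330*I*sqrt(38)/395411377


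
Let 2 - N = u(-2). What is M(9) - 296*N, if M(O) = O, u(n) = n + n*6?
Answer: -4727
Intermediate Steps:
u(n) = 7*n (u(n) = n + 6*n = 7*n)
N = 16 (N = 2 - 7*(-2) = 2 - 1*(-14) = 2 + 14 = 16)
M(9) - 296*N = 9 - 296*16 = 9 - 4736 = -4727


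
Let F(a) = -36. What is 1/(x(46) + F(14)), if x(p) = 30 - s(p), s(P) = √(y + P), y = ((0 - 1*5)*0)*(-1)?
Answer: ⅗ - √46/10 ≈ -0.078233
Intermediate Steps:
y = 0 (y = ((0 - 5)*0)*(-1) = -5*0*(-1) = 0*(-1) = 0)
s(P) = √P (s(P) = √(0 + P) = √P)
x(p) = 30 - √p
1/(x(46) + F(14)) = 1/((30 - √46) - 36) = 1/(-6 - √46)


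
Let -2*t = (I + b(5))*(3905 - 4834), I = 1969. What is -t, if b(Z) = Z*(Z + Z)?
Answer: -1875651/2 ≈ -9.3783e+5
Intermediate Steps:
b(Z) = 2*Z² (b(Z) = Z*(2*Z) = 2*Z²)
t = 1875651/2 (t = -(1969 + 2*5²)*(3905 - 4834)/2 = -(1969 + 2*25)*(-929)/2 = -(1969 + 50)*(-929)/2 = -2019*(-929)/2 = -½*(-1875651) = 1875651/2 ≈ 9.3783e+5)
-t = -1*1875651/2 = -1875651/2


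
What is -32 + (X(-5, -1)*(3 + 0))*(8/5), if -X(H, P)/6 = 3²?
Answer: -1456/5 ≈ -291.20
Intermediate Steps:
X(H, P) = -54 (X(H, P) = -6*3² = -6*9 = -54)
-32 + (X(-5, -1)*(3 + 0))*(8/5) = -32 + (-54*(3 + 0))*(8/5) = -32 + (-54*3)*(8*(⅕)) = -32 - 162*8/5 = -32 - 1296/5 = -1456/5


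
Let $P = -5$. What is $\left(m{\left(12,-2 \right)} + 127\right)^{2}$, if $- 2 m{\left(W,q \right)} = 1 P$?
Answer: $\frac{67081}{4} \approx 16770.0$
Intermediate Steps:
$m{\left(W,q \right)} = \frac{5}{2}$ ($m{\left(W,q \right)} = - \frac{1 \left(-5\right)}{2} = \left(- \frac{1}{2}\right) \left(-5\right) = \frac{5}{2}$)
$\left(m{\left(12,-2 \right)} + 127\right)^{2} = \left(\frac{5}{2} + 127\right)^{2} = \left(\frac{259}{2}\right)^{2} = \frac{67081}{4}$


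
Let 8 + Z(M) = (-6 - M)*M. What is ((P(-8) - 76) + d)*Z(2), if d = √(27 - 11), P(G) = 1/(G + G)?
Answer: 3459/2 ≈ 1729.5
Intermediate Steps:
Z(M) = -8 + M*(-6 - M) (Z(M) = -8 + (-6 - M)*M = -8 + M*(-6 - M))
P(G) = 1/(2*G)
d = 4 (d = √16 = 4)
((P(-8) - 76) + d)*Z(2) = (((½)/(-8) - 76) + 4)*(-8 - 1*2² - 6*2) = (((½)*(-⅛) - 76) + 4)*(-8 - 1*4 - 12) = ((-1/16 - 76) + 4)*(-8 - 4 - 12) = (-1217/16 + 4)*(-24) = -1153/16*(-24) = 3459/2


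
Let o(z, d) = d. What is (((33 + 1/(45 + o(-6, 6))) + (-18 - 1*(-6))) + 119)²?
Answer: 50993881/2601 ≈ 19606.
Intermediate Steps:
(((33 + 1/(45 + o(-6, 6))) + (-18 - 1*(-6))) + 119)² = (((33 + 1/(45 + 6)) + (-18 - 1*(-6))) + 119)² = (((33 + 1/51) + (-18 + 6)) + 119)² = (((33 + 1/51) - 12) + 119)² = ((1684/51 - 12) + 119)² = (1072/51 + 119)² = (7141/51)² = 50993881/2601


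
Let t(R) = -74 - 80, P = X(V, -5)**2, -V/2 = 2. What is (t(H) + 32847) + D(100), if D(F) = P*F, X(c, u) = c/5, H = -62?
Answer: 32757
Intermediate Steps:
V = -4 (V = -2*2 = -4)
X(c, u) = c/5 (X(c, u) = c*(1/5) = c/5)
P = 16/25 (P = ((1/5)*(-4))**2 = (-4/5)**2 = 16/25 ≈ 0.64000)
D(F) = 16*F/25
t(R) = -154
(t(H) + 32847) + D(100) = (-154 + 32847) + (16/25)*100 = 32693 + 64 = 32757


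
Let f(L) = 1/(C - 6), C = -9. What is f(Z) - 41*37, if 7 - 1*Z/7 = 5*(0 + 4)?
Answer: -22756/15 ≈ -1517.1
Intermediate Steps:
Z = -91 (Z = 49 - 35*(0 + 4) = 49 - 35*4 = 49 - 7*20 = 49 - 140 = -91)
f(L) = -1/15 (f(L) = 1/(-9 - 6) = 1/(-15) = -1/15)
f(Z) - 41*37 = -1/15 - 41*37 = -1/15 - 1517 = -22756/15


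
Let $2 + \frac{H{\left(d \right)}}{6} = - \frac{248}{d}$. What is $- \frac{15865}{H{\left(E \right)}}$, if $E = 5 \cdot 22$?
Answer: $\frac{872575}{1404} \approx 621.49$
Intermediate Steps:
$E = 110$
$H{\left(d \right)} = -12 - \frac{1488}{d}$ ($H{\left(d \right)} = -12 + 6 \left(- \frac{248}{d}\right) = -12 - \frac{1488}{d}$)
$- \frac{15865}{H{\left(E \right)}} = - \frac{15865}{-12 - \frac{1488}{110}} = - \frac{15865}{-12 - \frac{744}{55}} = - \frac{15865}{- \frac{1404}{55}} = \left(-15865\right) \left(- \frac{55}{1404}\right) = \frac{872575}{1404}$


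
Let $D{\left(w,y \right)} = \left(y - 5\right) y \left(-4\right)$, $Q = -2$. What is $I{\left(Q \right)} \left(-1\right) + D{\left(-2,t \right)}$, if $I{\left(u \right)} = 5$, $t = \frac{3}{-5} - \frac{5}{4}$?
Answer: $- \frac{5569}{100} \approx -55.69$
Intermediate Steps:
$t = - \frac{37}{20}$ ($t = 3 \left(- \frac{1}{5}\right) - \frac{5}{4} = - \frac{3}{5} - \frac{5}{4} = - \frac{37}{20} \approx -1.85$)
$D{\left(w,y \right)} = - 4 y \left(-5 + y\right)$ ($D{\left(w,y \right)} = \left(-5 + y\right) y \left(-4\right) = y \left(-5 + y\right) \left(-4\right) = - 4 y \left(-5 + y\right)$)
$I{\left(Q \right)} \left(-1\right) + D{\left(-2,t \right)} = 5 \left(-1\right) + 4 \left(- \frac{37}{20}\right) \left(5 - - \frac{37}{20}\right) = -5 + 4 \left(- \frac{37}{20}\right) \left(5 + \frac{37}{20}\right) = -5 + 4 \left(- \frac{37}{20}\right) \frac{137}{20} = -5 - \frac{5069}{100} = - \frac{5569}{100}$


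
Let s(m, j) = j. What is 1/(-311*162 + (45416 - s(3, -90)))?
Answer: -1/4876 ≈ -0.00020509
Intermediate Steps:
1/(-311*162 + (45416 - s(3, -90))) = 1/(-311*162 + (45416 - 1*(-90))) = 1/(-50382 + (45416 + 90)) = 1/(-50382 + 45506) = 1/(-4876) = -1/4876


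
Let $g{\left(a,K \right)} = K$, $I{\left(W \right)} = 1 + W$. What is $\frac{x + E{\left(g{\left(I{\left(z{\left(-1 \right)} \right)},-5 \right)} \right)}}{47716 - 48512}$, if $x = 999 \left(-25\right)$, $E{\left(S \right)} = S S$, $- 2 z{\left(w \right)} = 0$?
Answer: $\frac{12475}{398} \approx 31.344$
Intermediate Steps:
$z{\left(w \right)} = 0$ ($z{\left(w \right)} = \left(- \frac{1}{2}\right) 0 = 0$)
$E{\left(S \right)} = S^{2}$
$x = -24975$
$\frac{x + E{\left(g{\left(I{\left(z{\left(-1 \right)} \right)},-5 \right)} \right)}}{47716 - 48512} = \frac{-24975 + \left(-5\right)^{2}}{47716 - 48512} = \frac{-24975 + 25}{-796} = \left(-24950\right) \left(- \frac{1}{796}\right) = \frac{12475}{398}$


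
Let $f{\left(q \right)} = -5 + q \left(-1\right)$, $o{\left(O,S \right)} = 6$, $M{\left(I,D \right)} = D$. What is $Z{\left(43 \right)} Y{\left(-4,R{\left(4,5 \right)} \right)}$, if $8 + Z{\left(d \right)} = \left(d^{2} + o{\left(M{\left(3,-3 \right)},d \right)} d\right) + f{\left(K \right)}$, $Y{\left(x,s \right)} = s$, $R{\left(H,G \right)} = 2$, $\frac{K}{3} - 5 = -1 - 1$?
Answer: $4170$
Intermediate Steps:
$K = 9$ ($K = 15 + 3 \left(-1 - 1\right) = 15 + 3 \left(-2\right) = 15 - 6 = 9$)
$f{\left(q \right)} = -5 - q$
$Z{\left(d \right)} = -22 + d^{2} + 6 d$ ($Z{\left(d \right)} = -8 - \left(14 - d^{2} - 6 d\right) = -8 + \left(-14 + d^{2} + 6 d\right) = -22 + d^{2} + 6 d$)
$Z{\left(43 \right)} Y{\left(-4,R{\left(4,5 \right)} \right)} = \left(-22 + 43^{2} + 6 \cdot 43\right) 2 = \left(-22 + 1849 + 258\right) 2 = 2085 \cdot 2 = 4170$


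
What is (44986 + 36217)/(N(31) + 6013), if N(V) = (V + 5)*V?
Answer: 81203/7129 ≈ 11.391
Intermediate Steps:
N(V) = V*(5 + V) (N(V) = (5 + V)*V = V*(5 + V))
(44986 + 36217)/(N(31) + 6013) = (44986 + 36217)/(31*(5 + 31) + 6013) = 81203/(31*36 + 6013) = 81203/(1116 + 6013) = 81203/7129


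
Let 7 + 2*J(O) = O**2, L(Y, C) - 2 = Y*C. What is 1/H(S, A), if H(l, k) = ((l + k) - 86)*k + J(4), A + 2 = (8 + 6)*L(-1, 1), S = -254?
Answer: -2/7863 ≈ -0.00025436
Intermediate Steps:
L(Y, C) = 2 + C*Y (L(Y, C) = 2 + Y*C = 2 + C*Y)
J(O) = -7/2 + O**2/2
A = 12 (A = -2 + (8 + 6)*(2 + 1*(-1)) = -2 + 14*(2 - 1) = -2 + 14*1 = -2 + 14 = 12)
H(l, k) = 9/2 + k*(-86 + k + l) (H(l, k) = ((l + k) - 86)*k + (-7/2 + (1/2)*4**2) = ((k + l) - 86)*k + (-7/2 + (1/2)*16) = (-86 + k + l)*k + (-7/2 + 8) = k*(-86 + k + l) + 9/2 = 9/2 + k*(-86 + k + l))
1/H(S, A) = 1/(9/2 + 12**2 - 86*12 + 12*(-254)) = 1/(9/2 + 144 - 1032 - 3048) = 1/(-7863/2) = -2/7863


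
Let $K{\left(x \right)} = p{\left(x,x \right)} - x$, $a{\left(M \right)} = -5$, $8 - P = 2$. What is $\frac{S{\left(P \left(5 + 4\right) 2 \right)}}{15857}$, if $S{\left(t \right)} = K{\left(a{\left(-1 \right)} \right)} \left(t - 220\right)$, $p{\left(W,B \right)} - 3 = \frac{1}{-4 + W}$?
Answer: $- \frac{7952}{142713} \approx -0.05572$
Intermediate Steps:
$P = 6$ ($P = 8 - 2 = 6$)
$p{\left(W,B \right)} = 3 + \frac{1}{-4 + W}$
$K{\left(x \right)} = - x + \frac{-11 + 3 x}{-4 + x}$ ($K{\left(x \right)} = \frac{-11 + 3 x}{-4 + x} - x = - x + \frac{-11 + 3 x}{-4 + x}$)
$S{\left(t \right)} = - \frac{15620}{9} + \frac{71 t}{9}$ ($S{\left(t \right)} = \frac{-11 - \left(-5\right)^{2} + 7 \left(-5\right)}{-4 - 5} \left(t - 220\right) = \frac{-11 - 25 - 35}{-9} \left(-220 + t\right) = - \frac{-11 - 25 - 35}{9} \left(-220 + t\right) = \left(- \frac{1}{9}\right) \left(-71\right) \left(-220 + t\right) = \frac{71 \left(-220 + t\right)}{9} = - \frac{15620}{9} + \frac{71 t}{9}$)
$\frac{S{\left(P \left(5 + 4\right) 2 \right)}}{15857} = \frac{- \frac{15620}{9} + \frac{71 \cdot 6 \left(5 + 4\right) 2}{9}}{15857} = \left(- \frac{15620}{9} + \frac{71 \cdot 6 \cdot 9 \cdot 2}{9}\right) \frac{1}{15857} = \left(- \frac{15620}{9} + \frac{71 \cdot 54 \cdot 2}{9}\right) \frac{1}{15857} = \left(- \frac{15620}{9} + \frac{71}{9} \cdot 108\right) \frac{1}{15857} = \left(- \frac{15620}{9} + 852\right) \frac{1}{15857} = \left(- \frac{7952}{9}\right) \frac{1}{15857} = - \frac{7952}{142713}$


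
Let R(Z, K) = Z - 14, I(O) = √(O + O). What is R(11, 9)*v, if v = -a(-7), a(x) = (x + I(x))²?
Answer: 105 - 42*I*√14 ≈ 105.0 - 157.15*I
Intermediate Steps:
I(O) = √2*√O (I(O) = √(2*O) = √2*√O)
a(x) = (x + √2*√x)²
R(Z, K) = -14 + Z
v = -(-7 + I*√14)² (v = -(-7 + √2*√(-7))² = -(-7 + √2*(I*√7))² = -(-7 + I*√14)² ≈ -35.0 + 52.383*I)
R(11, 9)*v = (-14 + 11)*(-35 + 14*I*√14) = -3*(-35 + 14*I*√14) = 105 - 42*I*√14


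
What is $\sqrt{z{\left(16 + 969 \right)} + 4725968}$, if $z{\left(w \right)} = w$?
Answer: $3 \sqrt{525217} \approx 2174.2$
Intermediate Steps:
$\sqrt{z{\left(16 + 969 \right)} + 4725968} = \sqrt{\left(16 + 969\right) + 4725968} = \sqrt{985 + 4725968} = \sqrt{4726953} = 3 \sqrt{525217}$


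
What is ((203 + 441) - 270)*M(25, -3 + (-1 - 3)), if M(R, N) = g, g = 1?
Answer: 374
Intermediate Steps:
M(R, N) = 1
((203 + 441) - 270)*M(25, -3 + (-1 - 3)) = ((203 + 441) - 270)*1 = (644 - 270)*1 = 374*1 = 374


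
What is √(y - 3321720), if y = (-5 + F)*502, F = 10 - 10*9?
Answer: I*√3364390 ≈ 1834.2*I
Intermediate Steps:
F = -80 (F = 10 - 90 = -80)
y = -42670 (y = (-5 - 80)*502 = -85*502 = -42670)
√(y - 3321720) = √(-42670 - 3321720) = √(-3364390) = I*√3364390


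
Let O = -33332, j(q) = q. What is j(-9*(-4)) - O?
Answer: 33368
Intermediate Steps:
j(-9*(-4)) - O = -9*(-4) - 1*(-33332) = 36 + 33332 = 33368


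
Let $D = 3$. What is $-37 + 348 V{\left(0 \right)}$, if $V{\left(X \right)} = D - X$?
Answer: $1007$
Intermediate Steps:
$V{\left(X \right)} = 3 - X$
$-37 + 348 V{\left(0 \right)} = -37 + 348 \left(3 - 0\right) = -37 + 348 \left(3 + 0\right) = -37 + 348 \cdot 3 = -37 + 1044 = 1007$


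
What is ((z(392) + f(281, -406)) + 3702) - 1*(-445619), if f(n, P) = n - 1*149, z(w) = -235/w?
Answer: 176185341/392 ≈ 4.4945e+5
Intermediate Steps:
f(n, P) = -149 + n (f(n, P) = n - 149 = -149 + n)
((z(392) + f(281, -406)) + 3702) - 1*(-445619) = ((-235/392 + (-149 + 281)) + 3702) - 1*(-445619) = ((-235*1/392 + 132) + 3702) + 445619 = ((-235/392 + 132) + 3702) + 445619 = (51509/392 + 3702) + 445619 = 1502693/392 + 445619 = 176185341/392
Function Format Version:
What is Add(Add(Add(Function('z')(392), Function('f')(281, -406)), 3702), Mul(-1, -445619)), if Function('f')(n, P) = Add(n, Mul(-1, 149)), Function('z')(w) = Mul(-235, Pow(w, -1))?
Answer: Rational(176185341, 392) ≈ 4.4945e+5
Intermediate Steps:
Function('f')(n, P) = Add(-149, n) (Function('f')(n, P) = Add(n, -149) = Add(-149, n))
Add(Add(Add(Function('z')(392), Function('f')(281, -406)), 3702), Mul(-1, -445619)) = Add(Add(Add(Mul(-235, Pow(392, -1)), Add(-149, 281)), 3702), Mul(-1, -445619)) = Add(Add(Add(Mul(-235, Rational(1, 392)), 132), 3702), 445619) = Add(Add(Add(Rational(-235, 392), 132), 3702), 445619) = Add(Add(Rational(51509, 392), 3702), 445619) = Add(Rational(1502693, 392), 445619) = Rational(176185341, 392)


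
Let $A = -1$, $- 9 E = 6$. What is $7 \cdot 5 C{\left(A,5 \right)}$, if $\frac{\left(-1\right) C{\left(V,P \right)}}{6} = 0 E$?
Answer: $0$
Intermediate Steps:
$E = - \frac{2}{3}$ ($E = \left(- \frac{1}{9}\right) 6 = - \frac{2}{3} \approx -0.66667$)
$C{\left(V,P \right)} = 0$ ($C{\left(V,P \right)} = - 6 \cdot 0 \left(- \frac{2}{3}\right) = \left(-6\right) 0 = 0$)
$7 \cdot 5 C{\left(A,5 \right)} = 7 \cdot 5 \cdot 0 = 35 \cdot 0 = 0$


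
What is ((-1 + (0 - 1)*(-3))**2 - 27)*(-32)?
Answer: 736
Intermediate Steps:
((-1 + (0 - 1)*(-3))**2 - 27)*(-32) = ((-1 - 1*(-3))**2 - 27)*(-32) = ((-1 + 3)**2 - 27)*(-32) = (2**2 - 27)*(-32) = (4 - 27)*(-32) = -23*(-32) = 736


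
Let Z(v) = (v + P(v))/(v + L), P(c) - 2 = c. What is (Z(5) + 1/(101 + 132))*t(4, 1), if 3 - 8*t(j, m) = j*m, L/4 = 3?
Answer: -2813/31688 ≈ -0.088772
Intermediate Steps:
L = 12 (L = 4*3 = 12)
t(j, m) = 3/8 - j*m/8
P(c) = 2 + c
Z(v) = (2 + 2*v)/(12 + v) (Z(v) = (v + (2 + v))/(v + 12) = (2 + 2*v)/(12 + v))
(Z(5) + 1/(101 + 132))*t(4, 1) = (2*(1 + 5)/(12 + 5) + 1/(101 + 132))*(3/8 - 1/8*4*1) = (2*6/17 + 1/233)*(3/8 - 1/2) = (2*(1/17)*6 + 1/233)*(-1/8) = (12/17 + 1/233)*(-1/8) = (2813/3961)*(-1/8) = -2813/31688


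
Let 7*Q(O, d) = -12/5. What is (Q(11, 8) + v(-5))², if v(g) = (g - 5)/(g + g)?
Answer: 529/1225 ≈ 0.43184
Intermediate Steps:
Q(O, d) = -12/35 (Q(O, d) = (-12/5)/7 = (-12*⅕)/7 = (⅐)*(-12/5) = -12/35)
v(g) = (-5 + g)/(2*g) (v(g) = (-5 + g)/((2*g)) = (-5 + g)*(1/(2*g)) = (-5 + g)/(2*g))
(Q(11, 8) + v(-5))² = (-12/35 + (½)*(-5 - 5)/(-5))² = (-12/35 + (½)*(-⅕)*(-10))² = (-12/35 + 1)² = (23/35)² = 529/1225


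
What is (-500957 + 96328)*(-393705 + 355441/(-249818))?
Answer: 39797265521185399/249818 ≈ 1.5930e+11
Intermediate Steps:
(-500957 + 96328)*(-393705 + 355441/(-249818)) = -404629*(-393705 + 355441*(-1/249818)) = -404629*(-393705 - 355441/249818) = -404629*(-98354951131/249818) = 39797265521185399/249818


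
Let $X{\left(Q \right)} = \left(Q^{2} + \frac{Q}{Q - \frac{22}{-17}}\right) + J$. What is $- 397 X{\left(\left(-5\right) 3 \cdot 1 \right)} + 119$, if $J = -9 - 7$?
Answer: $- \frac{19406217}{233} \approx -83289.0$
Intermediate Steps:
$J = -16$ ($J = -9 - 7 = -16$)
$X{\left(Q \right)} = -16 + Q^{2} + \frac{Q}{\frac{22}{17} + Q}$ ($X{\left(Q \right)} = \left(Q^{2} + \frac{Q}{Q - \frac{22}{-17}}\right) - 16 = \left(Q^{2} + \frac{Q}{Q - - \frac{22}{17}}\right) - 16 = \left(Q^{2} + \frac{Q}{Q + \frac{22}{17}}\right) - 16 = \left(Q^{2} + \frac{Q}{\frac{22}{17} + Q}\right) - 16 = -16 + Q^{2} + \frac{Q}{\frac{22}{17} + Q}$)
$- 397 X{\left(\left(-5\right) 3 \cdot 1 \right)} + 119 = - 397 \frac{-352 - 255 \left(-5\right) 3 \cdot 1 + 17 \left(\left(-5\right) 3 \cdot 1\right)^{3} + 22 \left(\left(-5\right) 3 \cdot 1\right)^{2}}{22 + 17 \left(-5\right) 3 \cdot 1} + 119 = - 397 \frac{-352 - 255 \left(\left(-15\right) 1\right) + 17 \left(\left(-15\right) 1\right)^{3} + 22 \left(\left(-15\right) 1\right)^{2}}{22 + 17 \left(\left(-15\right) 1\right)} + 119 = - 397 \frac{-352 - -3825 + 17 \left(-15\right)^{3} + 22 \left(-15\right)^{2}}{22 + 17 \left(-15\right)} + 119 = - 397 \frac{-352 + 3825 + 17 \left(-3375\right) + 22 \cdot 225}{22 - 255} + 119 = - 397 \frac{-352 + 3825 - 57375 + 4950}{-233} + 119 = - 397 \left(\left(- \frac{1}{233}\right) \left(-48952\right)\right) + 119 = \left(-397\right) \frac{48952}{233} + 119 = - \frac{19433944}{233} + 119 = - \frac{19406217}{233}$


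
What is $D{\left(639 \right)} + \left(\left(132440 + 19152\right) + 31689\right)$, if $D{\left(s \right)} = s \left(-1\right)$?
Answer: $182642$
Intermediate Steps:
$D{\left(s \right)} = - s$
$D{\left(639 \right)} + \left(\left(132440 + 19152\right) + 31689\right) = \left(-1\right) 639 + \left(\left(132440 + 19152\right) + 31689\right) = -639 + \left(151592 + 31689\right) = -639 + 183281 = 182642$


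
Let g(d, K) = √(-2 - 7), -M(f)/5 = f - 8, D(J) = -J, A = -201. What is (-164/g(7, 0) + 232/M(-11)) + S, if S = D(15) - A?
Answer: 17902/95 + 164*I/3 ≈ 188.44 + 54.667*I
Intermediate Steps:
M(f) = 40 - 5*f (M(f) = -5*(f - 8) = -5*(-8 + f) = 40 - 5*f)
g(d, K) = 3*I (g(d, K) = √(-9) = 3*I)
S = 186 (S = -1*15 - 1*(-201) = -15 + 201 = 186)
(-164/g(7, 0) + 232/M(-11)) + S = (-164*(-I/3) + 232/(40 - 5*(-11))) + 186 = (-(-164)*I/3 + 232/(40 + 55)) + 186 = (164*I/3 + 232/95) + 186 = (232/95 + 164*I/3) + 186 = 17902/95 + 164*I/3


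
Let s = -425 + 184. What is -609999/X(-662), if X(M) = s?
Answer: 609999/241 ≈ 2531.1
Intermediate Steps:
s = -241
X(M) = -241
-609999/X(-662) = -609999/(-241) = -609999*(-1/241) = 609999/241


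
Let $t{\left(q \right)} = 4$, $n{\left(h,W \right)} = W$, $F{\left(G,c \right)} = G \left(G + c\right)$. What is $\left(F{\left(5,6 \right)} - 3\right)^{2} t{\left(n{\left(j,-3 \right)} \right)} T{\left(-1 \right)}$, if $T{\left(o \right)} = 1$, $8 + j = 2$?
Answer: $10816$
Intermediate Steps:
$j = -6$ ($j = -8 + 2 = -6$)
$\left(F{\left(5,6 \right)} - 3\right)^{2} t{\left(n{\left(j,-3 \right)} \right)} T{\left(-1 \right)} = \left(5 \left(5 + 6\right) - 3\right)^{2} \cdot 4 \cdot 1 = \left(5 \cdot 11 - 3\right)^{2} \cdot 4 \cdot 1 = \left(55 - 3\right)^{2} \cdot 4 \cdot 1 = 52^{2} \cdot 4 \cdot 1 = 2704 \cdot 4 \cdot 1 = 10816 \cdot 1 = 10816$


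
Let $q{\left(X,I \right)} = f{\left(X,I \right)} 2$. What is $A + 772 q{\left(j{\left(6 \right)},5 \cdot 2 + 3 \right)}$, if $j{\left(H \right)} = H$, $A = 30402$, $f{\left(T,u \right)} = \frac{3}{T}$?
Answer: $31174$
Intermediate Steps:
$q{\left(X,I \right)} = \frac{6}{X}$ ($q{\left(X,I \right)} = \frac{3}{X} 2 = \frac{6}{X}$)
$A + 772 q{\left(j{\left(6 \right)},5 \cdot 2 + 3 \right)} = 30402 + 772 \cdot \frac{6}{6} = 30402 + 772 \cdot 6 \cdot \frac{1}{6} = 30402 + 772 \cdot 1 = 30402 + 772 = 31174$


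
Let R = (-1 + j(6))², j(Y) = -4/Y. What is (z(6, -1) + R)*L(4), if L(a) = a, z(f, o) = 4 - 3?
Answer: 136/9 ≈ 15.111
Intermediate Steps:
z(f, o) = 1
R = 25/9 (R = (-1 - 4/6)² = (-1 - 4*⅙)² = (-1 - ⅔)² = (-5/3)² = 25/9 ≈ 2.7778)
(z(6, -1) + R)*L(4) = (1 + 25/9)*4 = (34/9)*4 = 136/9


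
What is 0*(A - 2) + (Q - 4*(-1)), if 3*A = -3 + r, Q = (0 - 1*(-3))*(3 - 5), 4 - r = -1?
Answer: -2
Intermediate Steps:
r = 5 (r = 4 - 1*(-1) = 4 + 1 = 5)
Q = -6 (Q = (0 + 3)*(-2) = 3*(-2) = -6)
A = ⅔ (A = (-3 + 5)/3 = (⅓)*2 = ⅔ ≈ 0.66667)
0*(A - 2) + (Q - 4*(-1)) = 0*(⅔ - 2) + (-6 - 4*(-1)) = 0*(-4/3) + (-6 + 4) = 0 - 2 = -2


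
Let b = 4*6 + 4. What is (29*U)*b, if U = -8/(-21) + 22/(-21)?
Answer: -1624/3 ≈ -541.33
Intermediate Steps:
b = 28 (b = 24 + 4 = 28)
U = -2/3 (U = -8*(-1/21) + 22*(-1/21) = 8/21 - 22/21 = -2/3 ≈ -0.66667)
(29*U)*b = (29*(-2/3))*28 = -58/3*28 = -1624/3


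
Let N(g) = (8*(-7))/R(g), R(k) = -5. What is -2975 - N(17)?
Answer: -14931/5 ≈ -2986.2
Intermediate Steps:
N(g) = 56/5 (N(g) = (8*(-7))/(-5) = -56*(-1/5) = 56/5)
-2975 - N(17) = -2975 - 1*56/5 = -2975 - 56/5 = -14931/5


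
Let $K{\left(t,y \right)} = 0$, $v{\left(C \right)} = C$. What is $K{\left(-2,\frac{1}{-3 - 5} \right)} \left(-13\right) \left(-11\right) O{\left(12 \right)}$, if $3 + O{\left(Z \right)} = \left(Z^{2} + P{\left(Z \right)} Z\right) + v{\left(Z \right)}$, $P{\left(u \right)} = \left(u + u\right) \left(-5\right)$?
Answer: $0$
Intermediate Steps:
$P{\left(u \right)} = - 10 u$ ($P{\left(u \right)} = 2 u \left(-5\right) = - 10 u$)
$O{\left(Z \right)} = -3 + Z - 9 Z^{2}$ ($O{\left(Z \right)} = -3 + \left(\left(Z^{2} + - 10 Z Z\right) + Z\right) = -3 + \left(\left(Z^{2} - 10 Z^{2}\right) + Z\right) = -3 - \left(- Z + 9 Z^{2}\right) = -3 + Z - 9 Z^{2}$)
$K{\left(-2,\frac{1}{-3 - 5} \right)} \left(-13\right) \left(-11\right) O{\left(12 \right)} = 0 \left(-13\right) \left(-11\right) \left(-3 + 12 - 9 \cdot 12^{2}\right) = 0 \left(-11\right) \left(-3 + 12 - 1296\right) = 0 \left(-3 + 12 - 1296\right) = 0 \left(-1287\right) = 0$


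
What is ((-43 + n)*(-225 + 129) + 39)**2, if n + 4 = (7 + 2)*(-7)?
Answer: 112338801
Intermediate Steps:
n = -67 (n = -4 + (7 + 2)*(-7) = -4 + 9*(-7) = -4 - 63 = -67)
((-43 + n)*(-225 + 129) + 39)**2 = ((-43 - 67)*(-225 + 129) + 39)**2 = (-110*(-96) + 39)**2 = (10560 + 39)**2 = 10599**2 = 112338801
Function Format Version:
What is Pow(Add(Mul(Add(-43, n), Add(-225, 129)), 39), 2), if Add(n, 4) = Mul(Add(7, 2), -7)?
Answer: 112338801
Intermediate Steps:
n = -67 (n = Add(-4, Mul(Add(7, 2), -7)) = Add(-4, Mul(9, -7)) = Add(-4, -63) = -67)
Pow(Add(Mul(Add(-43, n), Add(-225, 129)), 39), 2) = Pow(Add(Mul(Add(-43, -67), Add(-225, 129)), 39), 2) = Pow(Add(Mul(-110, -96), 39), 2) = Pow(Add(10560, 39), 2) = Pow(10599, 2) = 112338801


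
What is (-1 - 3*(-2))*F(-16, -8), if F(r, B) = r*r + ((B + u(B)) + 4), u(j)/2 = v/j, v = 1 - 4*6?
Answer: 5155/4 ≈ 1288.8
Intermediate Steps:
v = -23 (v = 1 - 24 = -23)
u(j) = -46/j (u(j) = 2*(-23/j) = -46/j)
F(r, B) = 4 + B + r² - 46/B (F(r, B) = r*r + ((B - 46/B) + 4) = r² + (4 + B - 46/B) = 4 + B + r² - 46/B)
(-1 - 3*(-2))*F(-16, -8) = (-1 - 3*(-2))*(4 - 8 + (-16)² - 46/(-8)) = (-1 + 6)*(4 - 8 + 256 - 46*(-⅛)) = 5*(4 - 8 + 256 + 23/4) = 5*(1031/4) = 5155/4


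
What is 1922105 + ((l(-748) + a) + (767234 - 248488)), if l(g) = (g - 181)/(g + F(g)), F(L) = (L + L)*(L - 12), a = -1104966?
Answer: 1517848566691/1136212 ≈ 1.3359e+6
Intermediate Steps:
F(L) = 2*L*(-12 + L) (F(L) = (2*L)*(-12 + L) = 2*L*(-12 + L))
l(g) = (-181 + g)/(g + 2*g*(-12 + g)) (l(g) = (g - 181)/(g + 2*g*(-12 + g)) = (-181 + g)/(g + 2*g*(-12 + g)))
1922105 + ((l(-748) + a) + (767234 - 248488)) = 1922105 + (((-181 - 748)/((-748)*(-23 + 2*(-748))) - 1104966) + (767234 - 248488)) = 1922105 + ((-1/748*(-929)/(-23 - 1496) - 1104966) + 518746) = 1922105 + ((-1/748*(-929)/(-1519) - 1104966) + 518746) = 1922105 + ((-1/748*(-1/1519)*(-929) - 1104966) + 518746) = 1922105 + ((-929/1136212 - 1104966) + 518746) = 1922105 + (-1255475629721/1136212 + 518746) = 1922105 - 666070199569/1136212 = 1517848566691/1136212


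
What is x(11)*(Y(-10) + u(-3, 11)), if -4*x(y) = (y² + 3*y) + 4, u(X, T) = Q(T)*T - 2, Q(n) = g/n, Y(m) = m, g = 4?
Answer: 316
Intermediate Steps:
Q(n) = 4/n
u(X, T) = 2 (u(X, T) = (4/T)*T - 2 = 4 - 2 = 2)
x(y) = -1 - 3*y/4 - y²/4 (x(y) = -((y² + 3*y) + 4)/4 = -(4 + y² + 3*y)/4 = -1 - 3*y/4 - y²/4)
x(11)*(Y(-10) + u(-3, 11)) = (-1 - ¾*11 - ¼*11²)*(-10 + 2) = (-1 - 33/4 - ¼*121)*(-8) = (-1 - 33/4 - 121/4)*(-8) = -79/2*(-8) = 316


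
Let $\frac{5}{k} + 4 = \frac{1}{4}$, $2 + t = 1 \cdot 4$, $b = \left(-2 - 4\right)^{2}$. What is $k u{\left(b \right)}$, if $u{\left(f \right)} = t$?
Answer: $- \frac{8}{3} \approx -2.6667$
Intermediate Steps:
$b = 36$ ($b = \left(-6\right)^{2} = 36$)
$t = 2$ ($t = -2 + 1 \cdot 4 = -2 + 4 = 2$)
$u{\left(f \right)} = 2$
$k = - \frac{4}{3}$ ($k = \frac{5}{-4 + \frac{1}{4}} = \frac{5}{- \frac{15}{4}} = 5 \left(- \frac{4}{15}\right) = - \frac{4}{3} \approx -1.3333$)
$k u{\left(b \right)} = \left(- \frac{4}{3}\right) 2 = - \frac{8}{3}$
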